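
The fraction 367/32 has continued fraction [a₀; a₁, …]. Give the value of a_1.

367 ÷ 32 → quotient 11, remainder 15
32 ÷ 15 → quotient 2, remainder 2

2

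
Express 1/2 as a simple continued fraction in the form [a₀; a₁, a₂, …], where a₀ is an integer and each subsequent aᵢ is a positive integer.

1 ÷ 2 → quotient 0, remainder 1
2 ÷ 1 → quotient 2, remainder 0

[0; 2]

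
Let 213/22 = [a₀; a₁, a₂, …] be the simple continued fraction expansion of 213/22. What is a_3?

7

213 = 9·22 + 15, so a_0 = 9
22 = 1·15 + 7, so a_1 = 1
15 = 2·7 + 1, so a_2 = 2
7 = 7·1 + 0, so a_3 = 7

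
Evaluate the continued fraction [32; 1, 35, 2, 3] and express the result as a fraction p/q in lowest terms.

Start with 3.
2 + 1/(3/1) = 2 + 1/3 = 7/3
35 + 1/(7/3) = 35 + 3/7 = 248/7
1 + 1/(248/7) = 1 + 7/248 = 255/248
32 + 1/(255/248) = 32 + 248/255 = 8408/255

8408/255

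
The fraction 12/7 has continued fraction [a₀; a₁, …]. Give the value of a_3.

⌊12/7⌋ = 1, remainder 5
⌊7/5⌋ = 1, remainder 2
⌊5/2⌋ = 2, remainder 1
⌊2/1⌋ = 2, remainder 0

2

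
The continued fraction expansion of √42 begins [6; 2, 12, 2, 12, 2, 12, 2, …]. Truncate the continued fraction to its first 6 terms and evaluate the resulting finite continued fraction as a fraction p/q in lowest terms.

a_0 = 6: 6/1
a_1 = 2: 13/2
a_2 = 12: 162/25
a_3 = 2: 337/52
a_4 = 12: 4206/649
a_5 = 2: 8749/1350

8749/1350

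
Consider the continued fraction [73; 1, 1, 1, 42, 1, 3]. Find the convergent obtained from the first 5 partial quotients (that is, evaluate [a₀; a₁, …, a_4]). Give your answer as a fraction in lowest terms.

Start with 42.
1 + 1/(42/1) = 1 + 1/42 = 43/42
1 + 1/(43/42) = 1 + 42/43 = 85/43
1 + 1/(85/43) = 1 + 43/85 = 128/85
73 + 1/(128/85) = 73 + 85/128 = 9429/128

9429/128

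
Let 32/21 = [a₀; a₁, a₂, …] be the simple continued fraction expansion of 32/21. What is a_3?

Repeatedly divide and take the remainder:
32 ÷ 21 → quotient 1, remainder 11
21 ÷ 11 → quotient 1, remainder 10
11 ÷ 10 → quotient 1, remainder 1
10 ÷ 1 → quotient 10, remainder 0

10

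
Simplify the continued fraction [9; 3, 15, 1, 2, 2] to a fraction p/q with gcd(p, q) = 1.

3143/337

Start with 2.
2 + 1/(2/1) = 2 + 1/2 = 5/2
1 + 1/(5/2) = 1 + 2/5 = 7/5
15 + 1/(7/5) = 15 + 5/7 = 110/7
3 + 1/(110/7) = 3 + 7/110 = 337/110
9 + 1/(337/110) = 9 + 110/337 = 3143/337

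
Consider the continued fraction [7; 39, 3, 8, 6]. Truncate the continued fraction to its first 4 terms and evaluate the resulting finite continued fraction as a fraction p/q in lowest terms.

Start with 8.
3 + 1/(8/1) = 3 + 1/8 = 25/8
39 + 1/(25/8) = 39 + 8/25 = 983/25
7 + 1/(983/25) = 7 + 25/983 = 6906/983

6906/983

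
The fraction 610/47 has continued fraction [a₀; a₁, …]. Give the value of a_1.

1

610 ÷ 47 → quotient 12, remainder 46
47 ÷ 46 → quotient 1, remainder 1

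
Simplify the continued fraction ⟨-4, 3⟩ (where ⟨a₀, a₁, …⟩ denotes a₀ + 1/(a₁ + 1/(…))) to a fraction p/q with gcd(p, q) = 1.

-11/3

Start with 3.
-4 + 1/(3/1) = -4 + 1/3 = -11/3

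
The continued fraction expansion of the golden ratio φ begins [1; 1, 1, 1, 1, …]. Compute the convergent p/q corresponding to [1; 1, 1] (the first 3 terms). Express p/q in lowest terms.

a_0 = 1: 1/1
a_1 = 1: 2/1
a_2 = 1: 3/2

3/2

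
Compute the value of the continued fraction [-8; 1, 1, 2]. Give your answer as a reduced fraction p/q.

-37/5

Start with 2.
1 + 1/(2/1) = 1 + 1/2 = 3/2
1 + 1/(3/2) = 1 + 2/3 = 5/3
-8 + 1/(5/3) = -8 + 3/5 = -37/5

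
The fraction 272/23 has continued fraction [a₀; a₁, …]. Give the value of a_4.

Repeatedly divide and take the remainder:
272 ÷ 23 → quotient 11, remainder 19
23 ÷ 19 → quotient 1, remainder 4
19 ÷ 4 → quotient 4, remainder 3
4 ÷ 3 → quotient 1, remainder 1
3 ÷ 1 → quotient 3, remainder 0

3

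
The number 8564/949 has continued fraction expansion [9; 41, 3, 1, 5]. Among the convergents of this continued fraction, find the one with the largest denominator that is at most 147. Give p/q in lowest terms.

1119/124

a_0 = 9: 9/1  (≤ bound)
a_1 = 41: 370/41  (≤ bound)
a_2 = 3: 1119/124  (≤ bound)
a_3 = 1: 1489/165  (> 147, stop)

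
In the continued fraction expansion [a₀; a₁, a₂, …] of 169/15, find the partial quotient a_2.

1

Run the Euclidean algorithm, recording each quotient:
169 = 11·15 + 4, so a_0 = 11
15 = 3·4 + 3, so a_1 = 3
4 = 1·3 + 1, so a_2 = 1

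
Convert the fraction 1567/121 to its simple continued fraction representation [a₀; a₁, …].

[12; 1, 19, 6]

⌊1567/121⌋ = 12, remainder 115
⌊121/115⌋ = 1, remainder 6
⌊115/6⌋ = 19, remainder 1
⌊6/1⌋ = 6, remainder 0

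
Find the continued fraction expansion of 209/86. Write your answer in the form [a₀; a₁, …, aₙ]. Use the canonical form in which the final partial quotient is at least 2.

[2; 2, 3, 12]

209 = 2·86 + 37, so a_0 = 2
86 = 2·37 + 12, so a_1 = 2
37 = 3·12 + 1, so a_2 = 3
12 = 12·1 + 0, so a_3 = 12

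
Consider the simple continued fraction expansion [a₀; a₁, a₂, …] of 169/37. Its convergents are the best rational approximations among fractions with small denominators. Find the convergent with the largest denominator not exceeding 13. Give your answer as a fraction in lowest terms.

32/7

List convergents until the denominator exceeds the bound:
a_0 = 4: 4/1  (≤ bound)
a_1 = 1: 5/1  (≤ bound)
a_2 = 1: 9/2  (≤ bound)
a_3 = 3: 32/7  (≤ bound)
a_4 = 5: 169/37  (> 13, stop)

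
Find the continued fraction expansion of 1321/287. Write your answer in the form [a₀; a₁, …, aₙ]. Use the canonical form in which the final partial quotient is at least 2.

Apply division with remainder until the remainder is 0:
1321 = 4·287 + 173, so a_0 = 4
287 = 1·173 + 114, so a_1 = 1
173 = 1·114 + 59, so a_2 = 1
114 = 1·59 + 55, so a_3 = 1
59 = 1·55 + 4, so a_4 = 1
55 = 13·4 + 3, so a_5 = 13
4 = 1·3 + 1, so a_6 = 1
3 = 3·1 + 0, so a_7 = 3

[4; 1, 1, 1, 1, 13, 1, 3]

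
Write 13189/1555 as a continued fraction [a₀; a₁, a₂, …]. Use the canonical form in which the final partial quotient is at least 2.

13189 ÷ 1555 → quotient 8, remainder 749
1555 ÷ 749 → quotient 2, remainder 57
749 ÷ 57 → quotient 13, remainder 8
57 ÷ 8 → quotient 7, remainder 1
8 ÷ 1 → quotient 8, remainder 0

[8; 2, 13, 7, 8]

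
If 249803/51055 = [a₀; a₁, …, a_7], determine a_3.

3

249803 = 4·51055 + 45583, so a_0 = 4
51055 = 1·45583 + 5472, so a_1 = 1
45583 = 8·5472 + 1807, so a_2 = 8
5472 = 3·1807 + 51, so a_3 = 3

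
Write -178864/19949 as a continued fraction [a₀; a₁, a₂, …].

[-9; 29, 2, 7, 45]

Run the Euclidean algorithm, recording each quotient:
⌊-178864/19949⌋ = -9, remainder 677
⌊19949/677⌋ = 29, remainder 316
⌊677/316⌋ = 2, remainder 45
⌊316/45⌋ = 7, remainder 1
⌊45/1⌋ = 45, remainder 0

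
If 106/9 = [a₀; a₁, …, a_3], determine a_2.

3

Run the Euclidean algorithm, recording each quotient:
106 = 11·9 + 7, so a_0 = 11
9 = 1·7 + 2, so a_1 = 1
7 = 3·2 + 1, so a_2 = 3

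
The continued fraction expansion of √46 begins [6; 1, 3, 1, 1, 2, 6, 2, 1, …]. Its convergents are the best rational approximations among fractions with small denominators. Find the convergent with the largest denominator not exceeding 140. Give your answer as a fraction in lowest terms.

156/23

List convergents until the denominator exceeds the bound:
a_0 = 6: 6/1  (≤ bound)
a_1 = 1: 7/1  (≤ bound)
a_2 = 3: 27/4  (≤ bound)
a_3 = 1: 34/5  (≤ bound)
a_4 = 1: 61/9  (≤ bound)
a_5 = 2: 156/23  (≤ bound)
a_6 = 6: 997/147  (> 140, stop)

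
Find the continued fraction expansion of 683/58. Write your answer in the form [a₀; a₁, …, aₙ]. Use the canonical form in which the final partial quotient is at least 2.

[11; 1, 3, 2, 6]

683 = 11·58 + 45, so a_0 = 11
58 = 1·45 + 13, so a_1 = 1
45 = 3·13 + 6, so a_2 = 3
13 = 2·6 + 1, so a_3 = 2
6 = 6·1 + 0, so a_4 = 6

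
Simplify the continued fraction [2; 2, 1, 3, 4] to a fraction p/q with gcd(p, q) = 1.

111/47

Use the convergent recurrence hₖ = aₖ·hₖ₋₁ + hₖ₋₂ (and likewise for the denominators kₖ):
a_0 = 2: 2/1
a_1 = 2: 5/2
a_2 = 1: 7/3
a_3 = 3: 26/11
a_4 = 4: 111/47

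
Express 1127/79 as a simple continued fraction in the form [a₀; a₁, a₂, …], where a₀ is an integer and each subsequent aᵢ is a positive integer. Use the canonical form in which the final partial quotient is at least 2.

Apply division with remainder until the remainder is 0:
⌊1127/79⌋ = 14, remainder 21
⌊79/21⌋ = 3, remainder 16
⌊21/16⌋ = 1, remainder 5
⌊16/5⌋ = 3, remainder 1
⌊5/1⌋ = 5, remainder 0

[14; 3, 1, 3, 5]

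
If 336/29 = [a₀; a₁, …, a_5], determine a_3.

2

⌊336/29⌋ = 11, remainder 17
⌊29/17⌋ = 1, remainder 12
⌊17/12⌋ = 1, remainder 5
⌊12/5⌋ = 2, remainder 2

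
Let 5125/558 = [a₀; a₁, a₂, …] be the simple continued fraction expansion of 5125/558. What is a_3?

2

Run the Euclidean algorithm, recording each quotient:
5125 ÷ 558 → quotient 9, remainder 103
558 ÷ 103 → quotient 5, remainder 43
103 ÷ 43 → quotient 2, remainder 17
43 ÷ 17 → quotient 2, remainder 9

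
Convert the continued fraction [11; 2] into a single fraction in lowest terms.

Build up convergents one term at a time:
a_0 = 11: 11/1
a_1 = 2: 23/2

23/2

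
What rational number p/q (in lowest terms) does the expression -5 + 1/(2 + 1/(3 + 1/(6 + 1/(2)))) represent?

-434/95

Compute successive convergents:
a_0 = -5: -5/1
a_1 = 2: -9/2
a_2 = 3: -32/7
a_3 = 6: -201/44
a_4 = 2: -434/95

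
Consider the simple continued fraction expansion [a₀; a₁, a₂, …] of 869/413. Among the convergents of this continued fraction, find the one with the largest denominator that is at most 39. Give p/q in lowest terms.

61/29

a_0 = 2: 2/1  (≤ bound)
a_1 = 9: 19/9  (≤ bound)
a_2 = 1: 21/10  (≤ bound)
a_3 = 1: 40/19  (≤ bound)
a_4 = 1: 61/29  (≤ bound)
a_5 = 1: 101/48  (> 39, stop)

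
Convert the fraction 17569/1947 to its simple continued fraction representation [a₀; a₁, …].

[9; 42, 3, 15]

Run the Euclidean algorithm, recording each quotient:
17569 = 9·1947 + 46, so a_0 = 9
1947 = 42·46 + 15, so a_1 = 42
46 = 3·15 + 1, so a_2 = 3
15 = 15·1 + 0, so a_3 = 15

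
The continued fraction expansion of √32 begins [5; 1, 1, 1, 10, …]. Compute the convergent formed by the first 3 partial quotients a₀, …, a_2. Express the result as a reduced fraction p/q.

a_0 = 5: 5/1
a_1 = 1: 6/1
a_2 = 1: 11/2

11/2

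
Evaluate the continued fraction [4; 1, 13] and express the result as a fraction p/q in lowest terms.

a_0 = 4: 4/1
a_1 = 1: 5/1
a_2 = 13: 69/14

69/14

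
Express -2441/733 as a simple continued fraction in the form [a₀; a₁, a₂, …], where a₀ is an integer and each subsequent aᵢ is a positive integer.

[-4; 1, 2, 34, 1, 1, 3]

-2441 = -4·733 + 491, so a_0 = -4
733 = 1·491 + 242, so a_1 = 1
491 = 2·242 + 7, so a_2 = 2
242 = 34·7 + 4, so a_3 = 34
7 = 1·4 + 3, so a_4 = 1
4 = 1·3 + 1, so a_5 = 1
3 = 3·1 + 0, so a_6 = 3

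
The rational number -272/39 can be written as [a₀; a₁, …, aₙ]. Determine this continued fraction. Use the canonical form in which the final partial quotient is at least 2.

⌊-272/39⌋ = -7, remainder 1
⌊39/1⌋ = 39, remainder 0

[-7; 39]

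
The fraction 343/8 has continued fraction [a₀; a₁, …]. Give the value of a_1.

1

343 = 42·8 + 7, so a_0 = 42
8 = 1·7 + 1, so a_1 = 1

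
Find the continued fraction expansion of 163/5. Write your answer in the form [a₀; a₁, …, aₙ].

[32; 1, 1, 2]

163 ÷ 5 → quotient 32, remainder 3
5 ÷ 3 → quotient 1, remainder 2
3 ÷ 2 → quotient 1, remainder 1
2 ÷ 1 → quotient 2, remainder 0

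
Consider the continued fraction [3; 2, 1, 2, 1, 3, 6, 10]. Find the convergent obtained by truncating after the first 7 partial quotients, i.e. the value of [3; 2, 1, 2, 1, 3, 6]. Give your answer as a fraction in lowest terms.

Start with 6.
3 + 1/(6/1) = 3 + 1/6 = 19/6
1 + 1/(19/6) = 1 + 6/19 = 25/19
2 + 1/(25/19) = 2 + 19/25 = 69/25
1 + 1/(69/25) = 1 + 25/69 = 94/69
2 + 1/(94/69) = 2 + 69/94 = 257/94
3 + 1/(257/94) = 3 + 94/257 = 865/257

865/257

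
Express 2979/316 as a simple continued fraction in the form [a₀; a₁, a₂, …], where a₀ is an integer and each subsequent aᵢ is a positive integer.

[9; 2, 2, 1, 14, 3]

Run the Euclidean algorithm, recording each quotient:
⌊2979/316⌋ = 9, remainder 135
⌊316/135⌋ = 2, remainder 46
⌊135/46⌋ = 2, remainder 43
⌊46/43⌋ = 1, remainder 3
⌊43/3⌋ = 14, remainder 1
⌊3/1⌋ = 3, remainder 0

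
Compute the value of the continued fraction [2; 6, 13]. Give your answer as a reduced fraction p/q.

Use the convergent recurrence hₖ = aₖ·hₖ₋₁ + hₖ₋₂ (and likewise for the denominators kₖ):
a_0 = 2: 2/1
a_1 = 6: 13/6
a_2 = 13: 171/79

171/79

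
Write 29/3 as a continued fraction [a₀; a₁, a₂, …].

[9; 1, 2]

Repeatedly divide and take the remainder:
29 = 9·3 + 2, so a_0 = 9
3 = 1·2 + 1, so a_1 = 1
2 = 2·1 + 0, so a_2 = 2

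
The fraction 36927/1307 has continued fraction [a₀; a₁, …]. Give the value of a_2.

1

36927 ÷ 1307 → quotient 28, remainder 331
1307 ÷ 331 → quotient 3, remainder 314
331 ÷ 314 → quotient 1, remainder 17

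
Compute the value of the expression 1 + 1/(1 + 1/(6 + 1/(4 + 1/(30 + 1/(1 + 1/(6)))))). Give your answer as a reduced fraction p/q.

11755/6313

a_0 = 1: 1/1
a_1 = 1: 2/1
a_2 = 6: 13/7
a_3 = 4: 54/29
a_4 = 30: 1633/877
a_5 = 1: 1687/906
a_6 = 6: 11755/6313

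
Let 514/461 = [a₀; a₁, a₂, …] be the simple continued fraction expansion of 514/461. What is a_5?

5

⌊514/461⌋ = 1, remainder 53
⌊461/53⌋ = 8, remainder 37
⌊53/37⌋ = 1, remainder 16
⌊37/16⌋ = 2, remainder 5
⌊16/5⌋ = 3, remainder 1
⌊5/1⌋ = 5, remainder 0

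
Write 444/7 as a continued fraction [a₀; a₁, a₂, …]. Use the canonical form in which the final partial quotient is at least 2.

444 ÷ 7 → quotient 63, remainder 3
7 ÷ 3 → quotient 2, remainder 1
3 ÷ 1 → quotient 3, remainder 0

[63; 2, 3]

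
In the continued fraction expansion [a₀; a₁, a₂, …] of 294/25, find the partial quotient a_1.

1

Run the Euclidean algorithm, recording each quotient:
⌊294/25⌋ = 11, remainder 19
⌊25/19⌋ = 1, remainder 6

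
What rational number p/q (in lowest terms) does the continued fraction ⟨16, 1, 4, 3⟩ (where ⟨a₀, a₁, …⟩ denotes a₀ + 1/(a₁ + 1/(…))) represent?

269/16

Work from the innermost term outward:
Start with 3.
4 + 1/(3/1) = 4 + 1/3 = 13/3
1 + 1/(13/3) = 1 + 3/13 = 16/13
16 + 1/(16/13) = 16 + 13/16 = 269/16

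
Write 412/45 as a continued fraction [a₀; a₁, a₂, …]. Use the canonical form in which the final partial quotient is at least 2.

[9; 6, 2, 3]

412 ÷ 45 → quotient 9, remainder 7
45 ÷ 7 → quotient 6, remainder 3
7 ÷ 3 → quotient 2, remainder 1
3 ÷ 1 → quotient 3, remainder 0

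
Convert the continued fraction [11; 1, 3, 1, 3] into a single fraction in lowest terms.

224/19

Start with 3.
1 + 1/(3/1) = 1 + 1/3 = 4/3
3 + 1/(4/3) = 3 + 3/4 = 15/4
1 + 1/(15/4) = 1 + 4/15 = 19/15
11 + 1/(19/15) = 11 + 15/19 = 224/19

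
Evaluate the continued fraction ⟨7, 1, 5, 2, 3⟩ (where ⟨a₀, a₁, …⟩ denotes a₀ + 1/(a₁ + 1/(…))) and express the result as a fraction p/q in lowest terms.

Start with 3.
2 + 1/(3/1) = 2 + 1/3 = 7/3
5 + 1/(7/3) = 5 + 3/7 = 38/7
1 + 1/(38/7) = 1 + 7/38 = 45/38
7 + 1/(45/38) = 7 + 38/45 = 353/45

353/45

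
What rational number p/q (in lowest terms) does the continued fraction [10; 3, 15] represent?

475/46

a_0 = 10: 10/1
a_1 = 3: 31/3
a_2 = 15: 475/46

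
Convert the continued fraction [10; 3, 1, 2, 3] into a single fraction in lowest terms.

Start with 3.
2 + 1/(3/1) = 2 + 1/3 = 7/3
1 + 1/(7/3) = 1 + 3/7 = 10/7
3 + 1/(10/7) = 3 + 7/10 = 37/10
10 + 1/(37/10) = 10 + 10/37 = 380/37

380/37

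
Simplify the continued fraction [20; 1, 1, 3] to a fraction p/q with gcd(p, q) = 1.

144/7

Start with 3.
1 + 1/(3/1) = 1 + 1/3 = 4/3
1 + 1/(4/3) = 1 + 3/4 = 7/4
20 + 1/(7/4) = 20 + 4/7 = 144/7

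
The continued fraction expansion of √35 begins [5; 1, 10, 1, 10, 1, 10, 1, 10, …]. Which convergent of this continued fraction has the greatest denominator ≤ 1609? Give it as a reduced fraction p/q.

a_0 = 5: 5/1  (≤ bound)
a_1 = 1: 6/1  (≤ bound)
a_2 = 10: 65/11  (≤ bound)
a_3 = 1: 71/12  (≤ bound)
a_4 = 10: 775/131  (≤ bound)
a_5 = 1: 846/143  (≤ bound)
a_6 = 10: 9235/1561  (≤ bound)
a_7 = 1: 10081/1704  (> 1609, stop)

9235/1561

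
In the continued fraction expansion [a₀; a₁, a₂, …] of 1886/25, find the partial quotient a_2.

3

1886 ÷ 25 → quotient 75, remainder 11
25 ÷ 11 → quotient 2, remainder 3
11 ÷ 3 → quotient 3, remainder 2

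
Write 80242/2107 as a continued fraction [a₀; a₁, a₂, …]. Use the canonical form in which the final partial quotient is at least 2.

[38; 11, 1, 34, 5]

Apply division with remainder until the remainder is 0:
80242 ÷ 2107 → quotient 38, remainder 176
2107 ÷ 176 → quotient 11, remainder 171
176 ÷ 171 → quotient 1, remainder 5
171 ÷ 5 → quotient 34, remainder 1
5 ÷ 1 → quotient 5, remainder 0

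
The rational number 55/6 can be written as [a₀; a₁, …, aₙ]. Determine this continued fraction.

Repeatedly divide and take the remainder:
55 = 9·6 + 1, so a_0 = 9
6 = 6·1 + 0, so a_1 = 6

[9; 6]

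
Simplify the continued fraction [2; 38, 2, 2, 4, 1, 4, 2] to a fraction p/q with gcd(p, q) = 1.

Collapse the nested fraction from the inside out:
Start with 2.
4 + 1/(2/1) = 4 + 1/2 = 9/2
1 + 1/(9/2) = 1 + 2/9 = 11/9
4 + 1/(11/9) = 4 + 9/11 = 53/11
2 + 1/(53/11) = 2 + 11/53 = 117/53
2 + 1/(117/53) = 2 + 53/117 = 287/117
38 + 1/(287/117) = 38 + 117/287 = 11023/287
2 + 1/(11023/287) = 2 + 287/11023 = 22333/11023

22333/11023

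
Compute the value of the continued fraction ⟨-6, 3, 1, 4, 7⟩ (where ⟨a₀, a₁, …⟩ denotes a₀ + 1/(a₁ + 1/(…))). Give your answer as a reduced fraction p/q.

-786/137

a_0 = -6: -6/1
a_1 = 3: -17/3
a_2 = 1: -23/4
a_3 = 4: -109/19
a_4 = 7: -786/137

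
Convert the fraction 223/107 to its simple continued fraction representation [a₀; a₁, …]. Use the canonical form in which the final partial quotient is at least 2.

Repeatedly divide and take the remainder:
⌊223/107⌋ = 2, remainder 9
⌊107/9⌋ = 11, remainder 8
⌊9/8⌋ = 1, remainder 1
⌊8/1⌋ = 8, remainder 0

[2; 11, 1, 8]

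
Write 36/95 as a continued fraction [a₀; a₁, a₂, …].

⌊36/95⌋ = 0, remainder 36
⌊95/36⌋ = 2, remainder 23
⌊36/23⌋ = 1, remainder 13
⌊23/13⌋ = 1, remainder 10
⌊13/10⌋ = 1, remainder 3
⌊10/3⌋ = 3, remainder 1
⌊3/1⌋ = 3, remainder 0

[0; 2, 1, 1, 1, 3, 3]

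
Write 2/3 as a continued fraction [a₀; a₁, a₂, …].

[0; 1, 2]

Repeatedly divide and take the remainder:
2 ÷ 3 → quotient 0, remainder 2
3 ÷ 2 → quotient 1, remainder 1
2 ÷ 1 → quotient 2, remainder 0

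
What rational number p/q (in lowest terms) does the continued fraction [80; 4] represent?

a_0 = 80: 80/1
a_1 = 4: 321/4

321/4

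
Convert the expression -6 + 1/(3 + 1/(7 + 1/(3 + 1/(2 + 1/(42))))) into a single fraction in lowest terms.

-38570/6789

Start with 42.
2 + 1/(42/1) = 2 + 1/42 = 85/42
3 + 1/(85/42) = 3 + 42/85 = 297/85
7 + 1/(297/85) = 7 + 85/297 = 2164/297
3 + 1/(2164/297) = 3 + 297/2164 = 6789/2164
-6 + 1/(6789/2164) = -6 + 2164/6789 = -38570/6789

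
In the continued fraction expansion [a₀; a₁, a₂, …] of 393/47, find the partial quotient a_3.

⌊393/47⌋ = 8, remainder 17
⌊47/17⌋ = 2, remainder 13
⌊17/13⌋ = 1, remainder 4
⌊13/4⌋ = 3, remainder 1

3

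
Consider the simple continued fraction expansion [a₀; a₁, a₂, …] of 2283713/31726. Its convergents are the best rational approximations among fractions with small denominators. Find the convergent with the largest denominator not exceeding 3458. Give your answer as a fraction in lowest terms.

200183/2781

a_0 = 71: 71/1  (≤ bound)
a_1 = 1: 72/1  (≤ bound)
a_2 = 55: 4031/56  (≤ bound)
a_3 = 1: 4103/57  (≤ bound)
a_4 = 3: 16340/227  (≤ bound)
a_5 = 12: 200183/2781  (≤ bound)
a_6 = 2: 416706/5789  (> 3458, stop)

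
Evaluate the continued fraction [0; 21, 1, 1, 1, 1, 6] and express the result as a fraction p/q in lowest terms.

a_0 = 0: 0/1
a_1 = 21: 1/21
a_2 = 1: 1/22
a_3 = 1: 2/43
a_4 = 1: 3/65
a_5 = 1: 5/108
a_6 = 6: 33/713

33/713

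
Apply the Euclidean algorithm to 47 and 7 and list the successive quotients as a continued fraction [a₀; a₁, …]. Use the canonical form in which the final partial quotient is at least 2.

47 ÷ 7 → quotient 6, remainder 5
7 ÷ 5 → quotient 1, remainder 2
5 ÷ 2 → quotient 2, remainder 1
2 ÷ 1 → quotient 2, remainder 0

[6; 1, 2, 2]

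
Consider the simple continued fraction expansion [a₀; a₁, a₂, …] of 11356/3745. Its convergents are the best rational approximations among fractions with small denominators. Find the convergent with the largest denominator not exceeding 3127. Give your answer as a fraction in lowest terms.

a_0 = 3: 3/1  (≤ bound)
a_1 = 30: 91/30  (≤ bound)
a_2 = 1: 94/31  (≤ bound)
a_3 = 19: 1877/619  (≤ bound)
a_4 = 6: 11356/3745  (> 3127, stop)

1877/619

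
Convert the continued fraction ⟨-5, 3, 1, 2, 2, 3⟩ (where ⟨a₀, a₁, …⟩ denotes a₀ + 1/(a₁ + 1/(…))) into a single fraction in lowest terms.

Use the convergent recurrence hₖ = aₖ·hₖ₋₁ + hₖ₋₂ (and likewise for the denominators kₖ):
a_0 = -5: -5/1
a_1 = 3: -14/3
a_2 = 1: -19/4
a_3 = 2: -52/11
a_4 = 2: -123/26
a_5 = 3: -421/89

-421/89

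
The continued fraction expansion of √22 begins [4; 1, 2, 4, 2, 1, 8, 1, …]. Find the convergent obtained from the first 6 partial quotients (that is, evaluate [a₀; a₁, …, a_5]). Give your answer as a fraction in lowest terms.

197/42

Start with 1.
2 + 1/(1/1) = 2 + 1/1 = 3/1
4 + 1/(3/1) = 4 + 1/3 = 13/3
2 + 1/(13/3) = 2 + 3/13 = 29/13
1 + 1/(29/13) = 1 + 13/29 = 42/29
4 + 1/(42/29) = 4 + 29/42 = 197/42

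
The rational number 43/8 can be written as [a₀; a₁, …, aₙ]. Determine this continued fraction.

[5; 2, 1, 2]

Apply division with remainder until the remainder is 0:
43 ÷ 8 → quotient 5, remainder 3
8 ÷ 3 → quotient 2, remainder 2
3 ÷ 2 → quotient 1, remainder 1
2 ÷ 1 → quotient 2, remainder 0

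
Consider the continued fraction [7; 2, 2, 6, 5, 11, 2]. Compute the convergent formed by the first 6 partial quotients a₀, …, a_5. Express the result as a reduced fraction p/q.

13679/1847

Build up convergents one term at a time:
a_0 = 7: 7/1
a_1 = 2: 15/2
a_2 = 2: 37/5
a_3 = 6: 237/32
a_4 = 5: 1222/165
a_5 = 11: 13679/1847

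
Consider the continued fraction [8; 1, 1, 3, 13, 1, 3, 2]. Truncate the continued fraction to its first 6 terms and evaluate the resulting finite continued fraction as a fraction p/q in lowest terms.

Start with 1.
13 + 1/(1/1) = 13 + 1/1 = 14/1
3 + 1/(14/1) = 3 + 1/14 = 43/14
1 + 1/(43/14) = 1 + 14/43 = 57/43
1 + 1/(57/43) = 1 + 43/57 = 100/57
8 + 1/(100/57) = 8 + 57/100 = 857/100

857/100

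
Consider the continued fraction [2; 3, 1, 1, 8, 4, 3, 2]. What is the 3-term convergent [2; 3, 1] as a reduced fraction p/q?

a_0 = 2: 2/1
a_1 = 3: 7/3
a_2 = 1: 9/4

9/4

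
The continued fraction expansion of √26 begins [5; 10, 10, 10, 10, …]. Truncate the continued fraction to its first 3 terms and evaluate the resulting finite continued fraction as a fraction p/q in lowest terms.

515/101

Start with 10.
10 + 1/(10/1) = 10 + 1/10 = 101/10
5 + 1/(101/10) = 5 + 10/101 = 515/101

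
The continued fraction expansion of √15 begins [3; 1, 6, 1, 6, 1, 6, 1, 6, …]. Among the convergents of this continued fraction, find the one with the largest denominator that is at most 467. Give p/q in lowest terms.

1677/433

a_0 = 3: 3/1  (≤ bound)
a_1 = 1: 4/1  (≤ bound)
a_2 = 6: 27/7  (≤ bound)
a_3 = 1: 31/8  (≤ bound)
a_4 = 6: 213/55  (≤ bound)
a_5 = 1: 244/63  (≤ bound)
a_6 = 6: 1677/433  (≤ bound)
a_7 = 1: 1921/496  (> 467, stop)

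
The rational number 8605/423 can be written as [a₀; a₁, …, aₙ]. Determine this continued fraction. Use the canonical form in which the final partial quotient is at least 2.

[20; 2, 1, 11, 12]

Run the Euclidean algorithm, recording each quotient:
8605 = 20·423 + 145, so a_0 = 20
423 = 2·145 + 133, so a_1 = 2
145 = 1·133 + 12, so a_2 = 1
133 = 11·12 + 1, so a_3 = 11
12 = 12·1 + 0, so a_4 = 12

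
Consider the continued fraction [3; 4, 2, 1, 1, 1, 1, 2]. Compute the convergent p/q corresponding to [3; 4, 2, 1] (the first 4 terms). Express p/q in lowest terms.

Start with 1.
2 + 1/(1/1) = 2 + 1/1 = 3/1
4 + 1/(3/1) = 4 + 1/3 = 13/3
3 + 1/(13/3) = 3 + 3/13 = 42/13

42/13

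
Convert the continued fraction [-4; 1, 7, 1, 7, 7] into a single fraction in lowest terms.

-1575/506

a_0 = -4: -4/1
a_1 = 1: -3/1
a_2 = 7: -25/8
a_3 = 1: -28/9
a_4 = 7: -221/71
a_5 = 7: -1575/506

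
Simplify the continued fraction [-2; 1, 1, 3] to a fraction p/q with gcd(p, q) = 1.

-10/7

Use the convergent recurrence hₖ = aₖ·hₖ₋₁ + hₖ₋₂ (and likewise for the denominators kₖ):
a_0 = -2: -2/1
a_1 = 1: -1/1
a_2 = 1: -3/2
a_3 = 3: -10/7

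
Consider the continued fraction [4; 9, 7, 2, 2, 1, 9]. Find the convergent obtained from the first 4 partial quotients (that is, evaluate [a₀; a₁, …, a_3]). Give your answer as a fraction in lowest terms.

563/137

Start with 2.
7 + 1/(2/1) = 7 + 1/2 = 15/2
9 + 1/(15/2) = 9 + 2/15 = 137/15
4 + 1/(137/15) = 4 + 15/137 = 563/137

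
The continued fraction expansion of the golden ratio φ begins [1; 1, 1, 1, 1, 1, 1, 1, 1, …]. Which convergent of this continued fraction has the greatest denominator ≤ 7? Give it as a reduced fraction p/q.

8/5

List convergents until the denominator exceeds the bound:
a_0 = 1: 1/1  (≤ bound)
a_1 = 1: 2/1  (≤ bound)
a_2 = 1: 3/2  (≤ bound)
a_3 = 1: 5/3  (≤ bound)
a_4 = 1: 8/5  (≤ bound)
a_5 = 1: 13/8  (> 7, stop)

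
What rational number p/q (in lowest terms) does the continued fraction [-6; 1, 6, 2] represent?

-77/15

a_0 = -6: -6/1
a_1 = 1: -5/1
a_2 = 6: -36/7
a_3 = 2: -77/15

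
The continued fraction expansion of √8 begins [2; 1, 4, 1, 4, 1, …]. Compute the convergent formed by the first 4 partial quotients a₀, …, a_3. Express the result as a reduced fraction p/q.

Start with 1.
4 + 1/(1/1) = 4 + 1/1 = 5/1
1 + 1/(5/1) = 1 + 1/5 = 6/5
2 + 1/(6/5) = 2 + 5/6 = 17/6

17/6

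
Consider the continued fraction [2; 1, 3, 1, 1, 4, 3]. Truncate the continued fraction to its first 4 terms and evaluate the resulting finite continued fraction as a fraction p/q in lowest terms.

a_0 = 2: 2/1
a_1 = 1: 3/1
a_2 = 3: 11/4
a_3 = 1: 14/5

14/5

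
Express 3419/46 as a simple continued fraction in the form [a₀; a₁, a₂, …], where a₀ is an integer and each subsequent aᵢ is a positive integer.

Repeatedly divide and take the remainder:
⌊3419/46⌋ = 74, remainder 15
⌊46/15⌋ = 3, remainder 1
⌊15/1⌋ = 15, remainder 0

[74; 3, 15]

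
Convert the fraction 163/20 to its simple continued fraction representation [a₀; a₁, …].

[8; 6, 1, 2]

Run the Euclidean algorithm, recording each quotient:
163 ÷ 20 → quotient 8, remainder 3
20 ÷ 3 → quotient 6, remainder 2
3 ÷ 2 → quotient 1, remainder 1
2 ÷ 1 → quotient 2, remainder 0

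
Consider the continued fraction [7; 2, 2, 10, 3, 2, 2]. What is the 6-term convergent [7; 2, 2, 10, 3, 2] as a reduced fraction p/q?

a_0 = 7: 7/1
a_1 = 2: 15/2
a_2 = 2: 37/5
a_3 = 10: 385/52
a_4 = 3: 1192/161
a_5 = 2: 2769/374

2769/374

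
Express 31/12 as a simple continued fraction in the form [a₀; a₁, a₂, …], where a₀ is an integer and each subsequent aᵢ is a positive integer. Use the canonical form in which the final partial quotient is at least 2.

[2; 1, 1, 2, 2]

Repeatedly divide and take the remainder:
31 = 2·12 + 7, so a_0 = 2
12 = 1·7 + 5, so a_1 = 1
7 = 1·5 + 2, so a_2 = 1
5 = 2·2 + 1, so a_3 = 2
2 = 2·1 + 0, so a_4 = 2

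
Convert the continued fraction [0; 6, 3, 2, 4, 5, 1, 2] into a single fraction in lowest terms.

Start with 2.
1 + 1/(2/1) = 1 + 1/2 = 3/2
5 + 1/(3/2) = 5 + 2/3 = 17/3
4 + 1/(17/3) = 4 + 3/17 = 71/17
2 + 1/(71/17) = 2 + 17/71 = 159/71
3 + 1/(159/71) = 3 + 71/159 = 548/159
6 + 1/(548/159) = 6 + 159/548 = 3447/548
0 + 1/(3447/548) = 0 + 548/3447 = 548/3447

548/3447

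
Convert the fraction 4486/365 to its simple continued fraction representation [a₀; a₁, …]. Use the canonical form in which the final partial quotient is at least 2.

Apply division with remainder until the remainder is 0:
4486 ÷ 365 → quotient 12, remainder 106
365 ÷ 106 → quotient 3, remainder 47
106 ÷ 47 → quotient 2, remainder 12
47 ÷ 12 → quotient 3, remainder 11
12 ÷ 11 → quotient 1, remainder 1
11 ÷ 1 → quotient 11, remainder 0

[12; 3, 2, 3, 1, 11]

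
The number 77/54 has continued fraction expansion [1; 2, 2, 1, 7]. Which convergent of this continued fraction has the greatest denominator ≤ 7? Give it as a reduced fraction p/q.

10/7

List convergents until the denominator exceeds the bound:
a_0 = 1: 1/1  (≤ bound)
a_1 = 2: 3/2  (≤ bound)
a_2 = 2: 7/5  (≤ bound)
a_3 = 1: 10/7  (≤ bound)
a_4 = 7: 77/54  (> 7, stop)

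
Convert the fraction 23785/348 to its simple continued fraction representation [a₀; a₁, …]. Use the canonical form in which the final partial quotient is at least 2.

23785 = 68·348 + 121, so a_0 = 68
348 = 2·121 + 106, so a_1 = 2
121 = 1·106 + 15, so a_2 = 1
106 = 7·15 + 1, so a_3 = 7
15 = 15·1 + 0, so a_4 = 15

[68; 2, 1, 7, 15]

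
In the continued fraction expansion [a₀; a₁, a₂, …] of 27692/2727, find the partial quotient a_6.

2

Repeatedly divide and take the remainder:
27692 ÷ 2727 → quotient 10, remainder 422
2727 ÷ 422 → quotient 6, remainder 195
422 ÷ 195 → quotient 2, remainder 32
195 ÷ 32 → quotient 6, remainder 3
32 ÷ 3 → quotient 10, remainder 2
3 ÷ 2 → quotient 1, remainder 1
2 ÷ 1 → quotient 2, remainder 0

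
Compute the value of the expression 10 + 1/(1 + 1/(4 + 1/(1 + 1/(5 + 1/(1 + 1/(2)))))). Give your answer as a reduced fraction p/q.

a_0 = 10: 10/1
a_1 = 1: 11/1
a_2 = 4: 54/5
a_3 = 1: 65/6
a_4 = 5: 379/35
a_5 = 1: 444/41
a_6 = 2: 1267/117

1267/117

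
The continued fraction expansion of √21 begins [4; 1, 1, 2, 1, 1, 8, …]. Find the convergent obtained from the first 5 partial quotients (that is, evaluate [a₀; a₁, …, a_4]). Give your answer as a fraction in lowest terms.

32/7

a_0 = 4: 4/1
a_1 = 1: 5/1
a_2 = 1: 9/2
a_3 = 2: 23/5
a_4 = 1: 32/7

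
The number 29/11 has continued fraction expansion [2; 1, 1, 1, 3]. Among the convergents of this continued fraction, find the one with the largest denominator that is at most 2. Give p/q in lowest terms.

5/2

a_0 = 2: 2/1  (≤ bound)
a_1 = 1: 3/1  (≤ bound)
a_2 = 1: 5/2  (≤ bound)
a_3 = 1: 8/3  (> 2, stop)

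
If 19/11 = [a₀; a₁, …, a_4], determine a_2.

2

Repeatedly divide and take the remainder:
19 = 1·11 + 8, so a_0 = 1
11 = 1·8 + 3, so a_1 = 1
8 = 2·3 + 2, so a_2 = 2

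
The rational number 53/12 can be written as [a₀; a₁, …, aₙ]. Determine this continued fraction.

53 ÷ 12 → quotient 4, remainder 5
12 ÷ 5 → quotient 2, remainder 2
5 ÷ 2 → quotient 2, remainder 1
2 ÷ 1 → quotient 2, remainder 0

[4; 2, 2, 2]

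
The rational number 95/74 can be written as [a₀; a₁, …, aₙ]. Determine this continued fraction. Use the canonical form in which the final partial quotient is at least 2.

Run the Euclidean algorithm, recording each quotient:
95 ÷ 74 → quotient 1, remainder 21
74 ÷ 21 → quotient 3, remainder 11
21 ÷ 11 → quotient 1, remainder 10
11 ÷ 10 → quotient 1, remainder 1
10 ÷ 1 → quotient 10, remainder 0

[1; 3, 1, 1, 10]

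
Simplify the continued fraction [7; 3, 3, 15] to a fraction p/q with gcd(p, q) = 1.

1117/153

Start with 15.
3 + 1/(15/1) = 3 + 1/15 = 46/15
3 + 1/(46/15) = 3 + 15/46 = 153/46
7 + 1/(153/46) = 7 + 46/153 = 1117/153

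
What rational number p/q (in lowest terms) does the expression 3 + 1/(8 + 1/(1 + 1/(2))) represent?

81/26

Build up convergents one term at a time:
a_0 = 3: 3/1
a_1 = 8: 25/8
a_2 = 1: 28/9
a_3 = 2: 81/26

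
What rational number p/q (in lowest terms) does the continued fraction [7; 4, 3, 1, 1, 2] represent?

557/77

Build up convergents one term at a time:
a_0 = 7: 7/1
a_1 = 4: 29/4
a_2 = 3: 94/13
a_3 = 1: 123/17
a_4 = 1: 217/30
a_5 = 2: 557/77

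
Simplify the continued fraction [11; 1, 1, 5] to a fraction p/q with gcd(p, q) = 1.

Use the convergent recurrence hₖ = aₖ·hₖ₋₁ + hₖ₋₂ (and likewise for the denominators kₖ):
a_0 = 11: 11/1
a_1 = 1: 12/1
a_2 = 1: 23/2
a_3 = 5: 127/11

127/11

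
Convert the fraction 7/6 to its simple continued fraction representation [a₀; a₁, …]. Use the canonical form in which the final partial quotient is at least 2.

7 ÷ 6 → quotient 1, remainder 1
6 ÷ 1 → quotient 6, remainder 0

[1; 6]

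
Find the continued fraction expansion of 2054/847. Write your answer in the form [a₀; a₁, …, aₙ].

Run the Euclidean algorithm, recording each quotient:
2054 = 2·847 + 360, so a_0 = 2
847 = 2·360 + 127, so a_1 = 2
360 = 2·127 + 106, so a_2 = 2
127 = 1·106 + 21, so a_3 = 1
106 = 5·21 + 1, so a_4 = 5
21 = 21·1 + 0, so a_5 = 21

[2; 2, 2, 1, 5, 21]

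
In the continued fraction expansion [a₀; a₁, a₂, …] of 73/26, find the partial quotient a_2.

Repeatedly divide and take the remainder:
73 = 2·26 + 21, so a_0 = 2
26 = 1·21 + 5, so a_1 = 1
21 = 4·5 + 1, so a_2 = 4

4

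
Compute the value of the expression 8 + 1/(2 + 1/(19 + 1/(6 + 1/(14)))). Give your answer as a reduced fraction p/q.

Build up convergents one term at a time:
a_0 = 8: 8/1
a_1 = 2: 17/2
a_2 = 19: 331/39
a_3 = 6: 2003/236
a_4 = 14: 28373/3343

28373/3343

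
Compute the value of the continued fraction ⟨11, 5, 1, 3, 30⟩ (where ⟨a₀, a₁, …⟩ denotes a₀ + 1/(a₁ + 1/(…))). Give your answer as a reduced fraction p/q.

7777/696

a_0 = 11: 11/1
a_1 = 5: 56/5
a_2 = 1: 67/6
a_3 = 3: 257/23
a_4 = 30: 7777/696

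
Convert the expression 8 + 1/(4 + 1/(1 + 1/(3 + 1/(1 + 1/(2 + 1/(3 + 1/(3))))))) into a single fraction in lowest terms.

6091/742

a_0 = 8: 8/1
a_1 = 4: 33/4
a_2 = 1: 41/5
a_3 = 3: 156/19
a_4 = 1: 197/24
a_5 = 2: 550/67
a_6 = 3: 1847/225
a_7 = 3: 6091/742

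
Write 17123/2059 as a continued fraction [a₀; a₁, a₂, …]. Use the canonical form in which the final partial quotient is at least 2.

Repeatedly divide and take the remainder:
⌊17123/2059⌋ = 8, remainder 651
⌊2059/651⌋ = 3, remainder 106
⌊651/106⌋ = 6, remainder 15
⌊106/15⌋ = 7, remainder 1
⌊15/1⌋ = 15, remainder 0

[8; 3, 6, 7, 15]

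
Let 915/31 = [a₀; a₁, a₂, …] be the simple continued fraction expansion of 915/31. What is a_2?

1

915 = 29·31 + 16, so a_0 = 29
31 = 1·16 + 15, so a_1 = 1
16 = 1·15 + 1, so a_2 = 1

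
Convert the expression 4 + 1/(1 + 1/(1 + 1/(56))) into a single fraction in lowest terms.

509/113

Start with 56.
1 + 1/(56/1) = 1 + 1/56 = 57/56
1 + 1/(57/56) = 1 + 56/57 = 113/57
4 + 1/(113/57) = 4 + 57/113 = 509/113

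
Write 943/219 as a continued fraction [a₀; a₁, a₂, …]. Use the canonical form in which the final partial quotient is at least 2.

943 = 4·219 + 67, so a_0 = 4
219 = 3·67 + 18, so a_1 = 3
67 = 3·18 + 13, so a_2 = 3
18 = 1·13 + 5, so a_3 = 1
13 = 2·5 + 3, so a_4 = 2
5 = 1·3 + 2, so a_5 = 1
3 = 1·2 + 1, so a_6 = 1
2 = 2·1 + 0, so a_7 = 2

[4; 3, 3, 1, 2, 1, 1, 2]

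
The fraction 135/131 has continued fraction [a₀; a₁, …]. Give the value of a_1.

Run the Euclidean algorithm, recording each quotient:
135 = 1·131 + 4, so a_0 = 1
131 = 32·4 + 3, so a_1 = 32

32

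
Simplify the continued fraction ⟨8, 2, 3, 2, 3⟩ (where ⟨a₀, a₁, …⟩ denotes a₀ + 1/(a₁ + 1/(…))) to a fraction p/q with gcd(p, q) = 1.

Start with 3.
2 + 1/(3/1) = 2 + 1/3 = 7/3
3 + 1/(7/3) = 3 + 3/7 = 24/7
2 + 1/(24/7) = 2 + 7/24 = 55/24
8 + 1/(55/24) = 8 + 24/55 = 464/55

464/55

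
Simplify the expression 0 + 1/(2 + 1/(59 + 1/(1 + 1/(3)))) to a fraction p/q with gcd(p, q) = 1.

239/482

a_0 = 0: 0/1
a_1 = 2: 1/2
a_2 = 59: 59/119
a_3 = 1: 60/121
a_4 = 3: 239/482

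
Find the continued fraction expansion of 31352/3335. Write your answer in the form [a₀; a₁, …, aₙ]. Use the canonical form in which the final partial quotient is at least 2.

⌊31352/3335⌋ = 9, remainder 1337
⌊3335/1337⌋ = 2, remainder 661
⌊1337/661⌋ = 2, remainder 15
⌊661/15⌋ = 44, remainder 1
⌊15/1⌋ = 15, remainder 0

[9; 2, 2, 44, 15]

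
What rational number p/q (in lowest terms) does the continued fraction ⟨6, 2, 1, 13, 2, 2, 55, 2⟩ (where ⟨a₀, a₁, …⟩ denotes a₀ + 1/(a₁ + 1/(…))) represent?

149596/23591

Starting at the tail and folding back:
Start with 2.
55 + 1/(2/1) = 55 + 1/2 = 111/2
2 + 1/(111/2) = 2 + 2/111 = 224/111
2 + 1/(224/111) = 2 + 111/224 = 559/224
13 + 1/(559/224) = 13 + 224/559 = 7491/559
1 + 1/(7491/559) = 1 + 559/7491 = 8050/7491
2 + 1/(8050/7491) = 2 + 7491/8050 = 23591/8050
6 + 1/(23591/8050) = 6 + 8050/23591 = 149596/23591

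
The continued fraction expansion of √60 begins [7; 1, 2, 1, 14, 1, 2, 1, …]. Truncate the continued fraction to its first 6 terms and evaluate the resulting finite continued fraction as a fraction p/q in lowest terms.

Work from the innermost term outward:
Start with 1.
14 + 1/(1/1) = 14 + 1/1 = 15/1
1 + 1/(15/1) = 1 + 1/15 = 16/15
2 + 1/(16/15) = 2 + 15/16 = 47/16
1 + 1/(47/16) = 1 + 16/47 = 63/47
7 + 1/(63/47) = 7 + 47/63 = 488/63

488/63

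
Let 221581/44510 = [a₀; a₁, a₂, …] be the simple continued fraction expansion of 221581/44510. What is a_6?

Run the Euclidean algorithm, recording each quotient:
221581 ÷ 44510 → quotient 4, remainder 43541
44510 ÷ 43541 → quotient 1, remainder 969
43541 ÷ 969 → quotient 44, remainder 905
969 ÷ 905 → quotient 1, remainder 64
905 ÷ 64 → quotient 14, remainder 9
64 ÷ 9 → quotient 7, remainder 1
9 ÷ 1 → quotient 9, remainder 0

9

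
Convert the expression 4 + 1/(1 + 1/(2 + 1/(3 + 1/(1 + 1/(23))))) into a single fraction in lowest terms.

Start with 23.
1 + 1/(23/1) = 1 + 1/23 = 24/23
3 + 1/(24/23) = 3 + 23/24 = 95/24
2 + 1/(95/24) = 2 + 24/95 = 214/95
1 + 1/(214/95) = 1 + 95/214 = 309/214
4 + 1/(309/214) = 4 + 214/309 = 1450/309

1450/309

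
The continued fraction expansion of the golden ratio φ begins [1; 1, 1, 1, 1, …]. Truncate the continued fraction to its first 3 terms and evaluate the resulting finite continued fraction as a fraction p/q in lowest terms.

3/2

a_0 = 1: 1/1
a_1 = 1: 2/1
a_2 = 1: 3/2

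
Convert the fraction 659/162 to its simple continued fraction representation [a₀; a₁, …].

[4; 14, 1, 2, 1, 2]

659 = 4·162 + 11, so a_0 = 4
162 = 14·11 + 8, so a_1 = 14
11 = 1·8 + 3, so a_2 = 1
8 = 2·3 + 2, so a_3 = 2
3 = 1·2 + 1, so a_4 = 1
2 = 2·1 + 0, so a_5 = 2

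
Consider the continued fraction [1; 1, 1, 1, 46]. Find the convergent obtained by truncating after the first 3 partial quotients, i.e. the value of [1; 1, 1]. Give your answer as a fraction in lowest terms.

3/2

Start with 1.
1 + 1/(1/1) = 1 + 1/1 = 2/1
1 + 1/(2/1) = 1 + 1/2 = 3/2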